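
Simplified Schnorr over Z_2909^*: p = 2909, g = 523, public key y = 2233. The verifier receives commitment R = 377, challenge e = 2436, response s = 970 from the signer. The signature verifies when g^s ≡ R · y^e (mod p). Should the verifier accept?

g^s mod p:
523^2 = 273529 ≡ 83
523^4 ≡ 83^2 = 6889 ≡ 1071
523^8 ≡ 1071^2 = 1147041 ≡ 895
523^16 ≡ 895^2 = 801025 ≡ 1050
523^32 ≡ 1050^2 = 1102500 ≡ 2898
523^64 ≡ 2898^2 = 8398404 ≡ 121
523^128 ≡ 121^2 = 14641 ≡ 96
523^256 ≡ 96^2 = 9216 ≡ 489
523^512 ≡ 489^2 = 239121 ≡ 583
970 = 512 + 256 + 128 + 64 + 8 + 2, so 523^970 ≡ 583·489·96·121·895·83 ≡ 1086 (mod 2909)
R · y^e mod p:
2233^2 = 4986289 ≡ 263
2233^4 ≡ 263^2 = 69169 ≡ 2262
2233^8 ≡ 2262^2 = 5116644 ≡ 2622
2233^16 ≡ 2622^2 = 6874884 ≡ 917
2233^32 ≡ 917^2 = 840889 ≡ 188
2233^64 ≡ 188^2 = 35344 ≡ 436
2233^128 ≡ 436^2 = 190096 ≡ 1011
2233^256 ≡ 1011^2 = 1022121 ≡ 1062
2233^512 ≡ 1062^2 = 1127844 ≡ 2061
2233^1024 ≡ 2061^2 = 4247721 ≡ 581
2233^2048 ≡ 581^2 = 337561 ≡ 117
2436 = 2048 + 256 + 128 + 4, so 2233^2436 ≡ 117·1062·1011·2262 ≡ 489 (mod 2909)
377·489 = 184353 ≡ 1086 (mod 2909)
1086 ≡ 1086 (mod 2909); signature holds.

accept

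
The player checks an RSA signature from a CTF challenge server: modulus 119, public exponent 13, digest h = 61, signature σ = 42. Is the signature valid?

σ^2 ≡ 42^2 = 1764 ≡ 98
σ^4 ≡ 98^2 = 9604 ≡ 84
σ^8 ≡ 84^2 = 7056 ≡ 35
13 = 8 + 4 + 1, so σ^13 ≡ 35·84·42 ≡ 77 (mod 119)
The recovered value 77 does not match the digest 61.

invalid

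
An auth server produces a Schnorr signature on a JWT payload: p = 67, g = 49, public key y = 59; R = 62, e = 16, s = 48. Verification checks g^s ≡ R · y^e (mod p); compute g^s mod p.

25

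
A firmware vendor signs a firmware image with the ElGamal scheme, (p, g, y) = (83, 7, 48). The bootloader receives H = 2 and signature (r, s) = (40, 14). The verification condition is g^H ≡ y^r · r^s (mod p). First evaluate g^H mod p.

49

7^2 = 49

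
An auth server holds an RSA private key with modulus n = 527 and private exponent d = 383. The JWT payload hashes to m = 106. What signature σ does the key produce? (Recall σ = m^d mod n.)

m^2 ≡ 106^2 = 11236 ≡ 169
m^4 ≡ 169^2 = 28561 ≡ 103
m^8 ≡ 103^2 = 10609 ≡ 69
m^16 ≡ 69^2 = 4761 ≡ 18
m^32 ≡ 18^2 = 324
m^64 ≡ 324^2 = 104976 ≡ 103
m^128 ≡ 103^2 = 10609 ≡ 69
m^256 ≡ 69^2 = 4761 ≡ 18
383 = 256 + 64 + 32 + 16 + 8 + 4 + 2 + 1, so m^383 ≡ 18·103·324·18·69·103·169·106 ≡ 489 (mod 527)

489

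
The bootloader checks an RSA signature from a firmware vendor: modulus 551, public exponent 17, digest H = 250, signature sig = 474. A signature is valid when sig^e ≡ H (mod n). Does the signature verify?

sig^2 ≡ 474^2 = 224676 ≡ 419
sig^4 ≡ 419^2 = 175561 ≡ 343
sig^8 ≡ 343^2 = 117649 ≡ 286
sig^16 ≡ 286^2 = 81796 ≡ 248
17 = 16 + 1, so sig^17 ≡ 248·474 ≡ 189 (mod 551)
sig^17 mod 551 = 189, but H = 250.

does not verify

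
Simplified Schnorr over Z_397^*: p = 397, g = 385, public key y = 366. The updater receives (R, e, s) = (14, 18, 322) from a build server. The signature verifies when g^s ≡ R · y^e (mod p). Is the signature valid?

valid

g^s mod p:
Squares mod 397: 385^1≡385, 385^2≡144, 385^4≡92, 385^8≡127, 385^16≡249, 385^32≡69, 385^64≡394, 385^128≡9, 385^256≡81
322 = 256 + 64 + 2, so 385^322 ≡ 81·394·144 ≡ 341 (mod 397)
R · y^e mod p:
Squares mod 397: 366^1≡366, 366^2≡167, 366^4≡99, 366^8≡273, 366^16≡290
18 = 16 + 2, so 366^18 ≡ 290·167 ≡ 393 (mod 397)
14·393 = 5502 ≡ 341 (mod 397)
341 ≡ 341 (mod 397); signature holds.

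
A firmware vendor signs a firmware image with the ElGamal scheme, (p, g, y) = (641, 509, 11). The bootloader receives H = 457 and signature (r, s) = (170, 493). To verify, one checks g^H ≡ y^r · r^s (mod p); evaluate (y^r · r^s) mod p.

588

Squares mod 641: 11^1≡11, 11^2≡121, 11^4≡539, 11^8≡148, 11^16≡110, 11^32≡562, 11^64≡472, 11^128≡357
170 = 128 + 32 + 8 + 2, so 11^170 ≡ 357·562·148·121 ≡ 601 (mod 641)
Squares mod 641: 170^1≡170, 170^2≡55, 170^4≡461, 170^8≡350, 170^16≡69, 170^32≡274, 170^64≡79, 170^128≡472, 170^256≡357
493 = 256 + 128 + 64 + 32 + 8 + 4 + 1, so 170^493 ≡ 357·472·79·274·350·461·170 ≡ 434 (mod 641)
y^r · r^s ≡ 601·434 = 260834 ≡ 588 (mod 641)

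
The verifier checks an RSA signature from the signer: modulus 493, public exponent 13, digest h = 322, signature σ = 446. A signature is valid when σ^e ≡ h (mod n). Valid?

Squares mod 493: σ^1≡446, σ^2≡237, σ^4≡460, σ^8≡103
13 = 8 + 4 + 1, so σ^13 ≡ 103·460·446 ≡ 21 (mod 493)
σ^13 mod 493 = 21, but h = 322.

no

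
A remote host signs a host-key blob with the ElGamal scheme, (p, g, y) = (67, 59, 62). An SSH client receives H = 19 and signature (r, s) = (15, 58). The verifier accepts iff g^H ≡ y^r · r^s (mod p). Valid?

yes

Left side g^H mod p:
Squares mod 67: 59^1≡59, 59^2≡64, 59^4≡9, 59^8≡14, 59^16≡62
19 = 16 + 2 + 1, so 59^19 ≡ 62·64·59 ≡ 14 (mod 67)
Right side y^r · r^s mod p:
Squares mod 67: 62^1≡62, 62^2≡25, 62^4≡22, 62^8≡15
15 = 8 + 4 + 2 + 1, so 62^15 ≡ 15·22·25·62 ≡ 22 (mod 67)
Squares mod 67: 15^1≡15, 15^2≡24, 15^4≡40, 15^8≡59, 15^16≡64, 15^32≡9
58 = 32 + 16 + 8 + 2, so 15^58 ≡ 9·64·59·24 ≡ 25 (mod 67)
22·25 = 550 ≡ 14 (mod 67)
14 ≡ 14 (mod 67), so the signature is genuine.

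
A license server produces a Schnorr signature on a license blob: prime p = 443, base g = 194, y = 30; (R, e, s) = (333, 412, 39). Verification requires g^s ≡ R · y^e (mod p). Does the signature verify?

g^s mod p:
194^2 = 37636 ≡ 424
194^4 ≡ 424^2 = 179776 ≡ 361
194^8 ≡ 361^2 = 130321 ≡ 79
194^16 ≡ 79^2 = 6241 ≡ 39
194^32 ≡ 39^2 = 1521 ≡ 192
39 = 32 + 4 + 2 + 1, so 194^39 ≡ 192·361·424·194 ≡ 270 (mod 443)
R · y^e mod p:
30^2 = 900 ≡ 14
30^4 ≡ 14^2 = 196
30^8 ≡ 196^2 = 38416 ≡ 318
30^16 ≡ 318^2 = 101124 ≡ 120
30^32 ≡ 120^2 = 14400 ≡ 224
30^64 ≡ 224^2 = 50176 ≡ 117
30^128 ≡ 117^2 = 13689 ≡ 399
30^256 ≡ 399^2 = 159201 ≡ 164
412 = 256 + 128 + 16 + 8 + 4, so 30^412 ≡ 164·399·120·318·196 ≡ 360 (mod 443)
333·360 = 119880 ≡ 270 (mod 443)
270 ≡ 270 (mod 443); signature holds.

verifies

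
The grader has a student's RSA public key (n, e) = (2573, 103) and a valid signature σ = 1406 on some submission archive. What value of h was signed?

889

σ^103 mod 2573 = 889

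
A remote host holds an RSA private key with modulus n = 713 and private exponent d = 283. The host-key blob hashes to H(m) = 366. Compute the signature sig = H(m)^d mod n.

273

(H(m))^2 ≡ 366^2 = 133956 ≡ 625
(H(m))^4 ≡ 625^2 = 390625 ≡ 614
(H(m))^8 ≡ 614^2 = 376996 ≡ 532
(H(m))^16 ≡ 532^2 = 283024 ≡ 676
(H(m))^32 ≡ 676^2 = 456976 ≡ 656
(H(m))^64 ≡ 656^2 = 430336 ≡ 397
(H(m))^128 ≡ 397^2 = 157609 ≡ 36
(H(m))^256 ≡ 36^2 = 1296 ≡ 583
283 = 256 + 16 + 8 + 2 + 1, so (H(m))^283 ≡ 583·676·532·625·366 ≡ 273 (mod 713)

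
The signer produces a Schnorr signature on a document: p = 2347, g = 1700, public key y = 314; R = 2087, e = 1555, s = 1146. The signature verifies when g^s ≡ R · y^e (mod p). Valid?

no

g^s mod p:
1700^2 = 2890000 ≡ 843
1700^4 ≡ 843^2 = 710649 ≡ 1855
1700^8 ≡ 1855^2 = 3441025 ≡ 323
1700^16 ≡ 323^2 = 104329 ≡ 1061
1700^32 ≡ 1061^2 = 1125721 ≡ 1508
1700^64 ≡ 1508^2 = 2274064 ≡ 2168
1700^128 ≡ 2168^2 = 4700224 ≡ 1530
1700^256 ≡ 1530^2 = 2340900 ≡ 941
1700^512 ≡ 941^2 = 885481 ≡ 662
1700^1024 ≡ 662^2 = 438244 ≡ 1702
1146 = 1024 + 64 + 32 + 16 + 8 + 2, so 1700^1146 ≡ 1702·2168·1508·1061·323·843 ≡ 678 (mod 2347)
R · y^e mod p:
314^2 = 98596 ≡ 22
314^4 ≡ 22^2 = 484
314^8 ≡ 484^2 = 234256 ≡ 1903
314^16 ≡ 1903^2 = 3621409 ≡ 2335
314^32 ≡ 2335^2 = 5452225 ≡ 144
314^64 ≡ 144^2 = 20736 ≡ 1960
314^128 ≡ 1960^2 = 3841600 ≡ 1908
314^256 ≡ 1908^2 = 3640464 ≡ 267
314^512 ≡ 267^2 = 71289 ≡ 879
314^1024 ≡ 879^2 = 772641 ≡ 478
1555 = 1024 + 512 + 16 + 2 + 1, so 314^1555 ≡ 478·879·2335·22·314 ≡ 753 (mod 2347)
2087·753 = 1571511 ≡ 1368 (mod 2347)
678 ≠ 1368; the check fails.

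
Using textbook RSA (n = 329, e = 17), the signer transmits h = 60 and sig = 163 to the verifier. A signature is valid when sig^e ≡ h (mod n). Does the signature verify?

verifies

sig^17 mod 329 = 60
60 = h, so the signature checks out.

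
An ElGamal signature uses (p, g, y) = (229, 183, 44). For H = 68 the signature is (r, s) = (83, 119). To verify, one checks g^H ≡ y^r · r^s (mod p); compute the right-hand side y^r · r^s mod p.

44^2 = 1936 ≡ 104
44^4 ≡ 104^2 = 10816 ≡ 53
44^8 ≡ 53^2 = 2809 ≡ 61
44^16 ≡ 61^2 = 3721 ≡ 57
44^32 ≡ 57^2 = 3249 ≡ 43
44^64 ≡ 43^2 = 1849 ≡ 17
83 = 64 + 16 + 2 + 1, so 44^83 ≡ 17·57·104·44 ≡ 17 (mod 229)
83^2 = 6889 ≡ 19
83^4 ≡ 19^2 = 361 ≡ 132
83^8 ≡ 132^2 = 17424 ≡ 20
83^16 ≡ 20^2 = 400 ≡ 171
83^32 ≡ 171^2 = 29241 ≡ 158
83^64 ≡ 158^2 = 24964 ≡ 3
119 = 64 + 32 + 16 + 4 + 2 + 1, so 83^119 ≡ 3·158·171·132·19·83 ≡ 193 (mod 229)
y^r · r^s ≡ 17·193 = 3281 ≡ 75 (mod 229)

75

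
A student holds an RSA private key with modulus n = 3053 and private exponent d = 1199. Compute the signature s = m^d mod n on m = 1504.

859

m^2 ≡ 1504^2 = 2262016 ≡ 2796
m^4 ≡ 2796^2 = 7817616 ≡ 1936
m^8 ≡ 1936^2 = 3748096 ≡ 2065
m^16 ≡ 2065^2 = 4264225 ≡ 2237
m^32 ≡ 2237^2 = 5004169 ≡ 302
m^64 ≡ 302^2 = 91204 ≡ 2667
m^128 ≡ 2667^2 = 7112889 ≡ 2452
m^256 ≡ 2452^2 = 6012304 ≡ 947
m^512 ≡ 947^2 = 896809 ≡ 2280
m^1024 ≡ 2280^2 = 5198400 ≡ 2194
1199 = 1024 + 128 + 32 + 8 + 4 + 2 + 1, so m^1199 ≡ 2194·2452·302·2065·1936·2796·1504 ≡ 859 (mod 3053)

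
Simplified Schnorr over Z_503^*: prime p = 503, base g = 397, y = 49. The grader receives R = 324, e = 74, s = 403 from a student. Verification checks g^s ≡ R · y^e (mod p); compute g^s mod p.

2

397^2 = 157609 ≡ 170
397^4 ≡ 170^2 = 28900 ≡ 229
397^8 ≡ 229^2 = 52441 ≡ 129
397^16 ≡ 129^2 = 16641 ≡ 42
397^32 ≡ 42^2 = 1764 ≡ 255
397^64 ≡ 255^2 = 65025 ≡ 138
397^128 ≡ 138^2 = 19044 ≡ 433
397^256 ≡ 433^2 = 187489 ≡ 373
403 = 256 + 128 + 16 + 2 + 1, so 397^403 ≡ 373·433·42·170·397 ≡ 2 (mod 503)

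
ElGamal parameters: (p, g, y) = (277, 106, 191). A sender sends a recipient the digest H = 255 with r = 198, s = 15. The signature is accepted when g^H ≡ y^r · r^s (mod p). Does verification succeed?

Left side g^H mod p:
Squares mod 277: 106^1≡106, 106^2≡156, 106^4≡237, 106^8≡215, 106^16≡243, 106^32≡48, 106^64≡88, 106^128≡265
255 = 128 + 64 + 32 + 16 + 8 + 4 + 2 + 1, so 106^255 ≡ 265·88·48·243·215·237·156·106 ≡ 247 (mod 277)
Right side y^r · r^s mod p:
Squares mod 277: 191^1≡191, 191^2≡194, 191^4≡241, 191^8≡188, 191^16≡165, 191^32≡79, 191^64≡147, 191^128≡3
198 = 128 + 64 + 4 + 2, so 191^198 ≡ 3·147·241·194 ≡ 19 (mod 277)
Squares mod 277: 198^1≡198, 198^2≡147, 198^4≡3, 198^8≡9
15 = 8 + 4 + 2 + 1, so 198^15 ≡ 9·3·147·198 ≡ 13 (mod 277)
19·13 = 247 ≡ 247 (mod 277)
247 ≡ 247 (mod 277), so the signature is genuine.

passes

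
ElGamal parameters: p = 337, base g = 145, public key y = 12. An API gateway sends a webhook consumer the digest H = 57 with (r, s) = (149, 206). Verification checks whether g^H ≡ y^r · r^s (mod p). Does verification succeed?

Left side g^H mod p:
Squares mod 337: 145^1≡145, 145^2≡131, 145^4≡311, 145^8≡2, 145^16≡4, 145^32≡16
57 = 32 + 16 + 8 + 1, so 145^57 ≡ 16·4·2·145 ≡ 25 (mod 337)
Right side y^r · r^s mod p:
Squares mod 337: 12^1≡12, 12^2≡144, 12^4≡179, 12^8≡26, 12^16≡2, 12^32≡4, 12^64≡16, 12^128≡256
149 = 128 + 16 + 4 + 1, so 12^149 ≡ 256·2·179·12 ≡ 145 (mod 337)
Squares mod 337: 149^1≡149, 149^2≡296, 149^4≡333, 149^8≡16, 149^16≡256, 149^32≡158, 149^64≡26, 149^128≡2
206 = 128 + 64 + 8 + 4 + 2, so 149^206 ≡ 2·26·16·333·296 ≡ 300 (mod 337)
145·300 = 43500 ≡ 27 (mod 337)
25 ≠ 27, so verification fails.

fails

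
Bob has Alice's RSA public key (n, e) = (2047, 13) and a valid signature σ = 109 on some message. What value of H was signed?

907

Squares mod 2047: σ^1≡109, σ^2≡1646, σ^4≡1135, σ^8≡662
13 = 8 + 4 + 1, so σ^13 ≡ 662·1135·109 ≡ 907 (mod 2047)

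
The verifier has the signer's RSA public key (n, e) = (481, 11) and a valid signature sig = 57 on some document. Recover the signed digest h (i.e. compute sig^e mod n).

190

sig^2 ≡ 57^2 = 3249 ≡ 363
sig^4 ≡ 363^2 = 131769 ≡ 456
sig^8 ≡ 456^2 = 207936 ≡ 144
11 = 8 + 2 + 1, so sig^11 ≡ 144·363·57 ≡ 190 (mod 481)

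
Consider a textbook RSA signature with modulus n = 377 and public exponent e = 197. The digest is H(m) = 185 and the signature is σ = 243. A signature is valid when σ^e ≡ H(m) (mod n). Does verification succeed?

σ^2 ≡ 243^2 = 59049 ≡ 237
σ^4 ≡ 237^2 = 56169 ≡ 373
σ^8 ≡ 373^2 = 139129 ≡ 16
σ^16 ≡ 16^2 = 256
σ^32 ≡ 256^2 = 65536 ≡ 315
σ^64 ≡ 315^2 = 99225 ≡ 74
σ^128 ≡ 74^2 = 5476 ≡ 198
197 = 128 + 64 + 4 + 1, so σ^197 ≡ 198·74·373·243 ≡ 185 (mod 377)
Since 185 equals the digest 185, verification succeeds.

passes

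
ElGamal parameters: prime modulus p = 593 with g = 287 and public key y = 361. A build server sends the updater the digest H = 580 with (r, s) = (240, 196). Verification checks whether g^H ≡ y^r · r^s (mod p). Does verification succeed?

fails

Left side g^H mod p:
287^2 = 82369 ≡ 535
287^4 ≡ 535^2 = 286225 ≡ 399
287^8 ≡ 399^2 = 159201 ≡ 277
287^16 ≡ 277^2 = 76729 ≡ 232
287^32 ≡ 232^2 = 53824 ≡ 454
287^64 ≡ 454^2 = 206116 ≡ 345
287^128 ≡ 345^2 = 119025 ≡ 425
287^256 ≡ 425^2 = 180625 ≡ 353
287^512 ≡ 353^2 = 124609 ≡ 79
580 = 512 + 64 + 4, so 287^580 ≡ 79·345·399 ≡ 311 (mod 593)
Right side y^r · r^s mod p:
361^2 = 130321 ≡ 454
361^4 ≡ 454^2 = 206116 ≡ 345
361^8 ≡ 345^2 = 119025 ≡ 425
361^16 ≡ 425^2 = 180625 ≡ 353
361^32 ≡ 353^2 = 124609 ≡ 79
361^64 ≡ 79^2 = 6241 ≡ 311
361^128 ≡ 311^2 = 96721 ≡ 62
240 = 128 + 64 + 32 + 16, so 361^240 ≡ 62·311·79·353 ≡ 152 (mod 593)
240^2 = 57600 ≡ 79
240^4 ≡ 79^2 = 6241 ≡ 311
240^8 ≡ 311^2 = 96721 ≡ 62
240^16 ≡ 62^2 = 3844 ≡ 286
240^32 ≡ 286^2 = 81796 ≡ 555
240^64 ≡ 555^2 = 308025 ≡ 258
240^128 ≡ 258^2 = 66564 ≡ 148
196 = 128 + 64 + 4, so 240^196 ≡ 148·258·311 ≡ 399 (mod 593)
152·399 = 60648 ≡ 162 (mod 593)
311 ≠ 162, so verification fails.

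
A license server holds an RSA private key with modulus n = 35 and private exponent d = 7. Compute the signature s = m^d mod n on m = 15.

m^2 ≡ 15^2 = 225 ≡ 15
m^4 ≡ 15^2 = 225 ≡ 15
7 = 4 + 2 + 1, so m^7 ≡ 15·15·15 ≡ 15 (mod 35)

15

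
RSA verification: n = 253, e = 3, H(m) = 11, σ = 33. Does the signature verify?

σ^2 ≡ 33^2 = 1089 ≡ 77
3 = 2 + 1, so σ^3 ≡ 77·33 ≡ 11 (mod 253)
σ^3 mod 253 = 11 matches H(m).

verifies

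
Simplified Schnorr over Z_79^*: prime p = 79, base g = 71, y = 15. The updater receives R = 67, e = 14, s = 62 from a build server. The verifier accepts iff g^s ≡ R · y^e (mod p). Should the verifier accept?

reject

g^s mod p:
71^62 mod 79 = 52
R · y^e mod p:
15^14 mod 79 = 64
67·64 = 4288 ≡ 22 (mod 79)
52 ≠ 22; the check fails.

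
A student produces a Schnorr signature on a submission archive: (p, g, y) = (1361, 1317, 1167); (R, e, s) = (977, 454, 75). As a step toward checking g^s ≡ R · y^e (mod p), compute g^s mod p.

706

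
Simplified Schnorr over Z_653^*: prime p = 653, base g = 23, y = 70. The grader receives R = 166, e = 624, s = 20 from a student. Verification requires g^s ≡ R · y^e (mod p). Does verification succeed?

passes

g^s mod p:
23^20 mod 653 = 7
R · y^e mod p:
70^624 mod 653 = 240
166·240 = 39840 ≡ 7 (mod 653)
7 ≡ 7 (mod 653); signature holds.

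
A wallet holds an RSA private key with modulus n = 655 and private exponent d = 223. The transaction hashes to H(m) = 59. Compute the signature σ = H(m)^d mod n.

289

(H(m))^2 ≡ 59^2 = 3481 ≡ 206
(H(m))^4 ≡ 206^2 = 42436 ≡ 516
(H(m))^8 ≡ 516^2 = 266256 ≡ 326
(H(m))^16 ≡ 326^2 = 106276 ≡ 166
(H(m))^32 ≡ 166^2 = 27556 ≡ 46
(H(m))^64 ≡ 46^2 = 2116 ≡ 151
(H(m))^128 ≡ 151^2 = 22801 ≡ 531
223 = 128 + 64 + 16 + 8 + 4 + 2 + 1, so (H(m))^223 ≡ 531·151·166·326·516·206·59 ≡ 289 (mod 655)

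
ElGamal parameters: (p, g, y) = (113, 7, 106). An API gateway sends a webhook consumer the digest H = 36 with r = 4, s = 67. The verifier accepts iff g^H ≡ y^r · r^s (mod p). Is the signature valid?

invalid

Left side g^H mod p:
7^2 = 49
7^4 ≡ 49^2 = 2401 ≡ 28
7^8 ≡ 28^2 = 784 ≡ 106
7^16 ≡ 106^2 = 11236 ≡ 49
7^32 ≡ 49^2 = 2401 ≡ 28
36 = 32 + 4, so 7^36 ≡ 28·28 ≡ 106 (mod 113)
Right side y^r · r^s mod p:
106^2 = 11236 ≡ 49
106^4 ≡ 49^2 = 2401 ≡ 28
4^2 = 16
4^4 ≡ 16^2 = 256 ≡ 30
4^8 ≡ 30^2 = 900 ≡ 109
4^16 ≡ 109^2 = 11881 ≡ 16
4^32 ≡ 16^2 = 256 ≡ 30
4^64 ≡ 30^2 = 900 ≡ 109
67 = 64 + 2 + 1, so 4^67 ≡ 109·16·4 ≡ 83 (mod 113)
28·83 = 2324 ≡ 64 (mod 113)
106 ≠ 64, so verification fails.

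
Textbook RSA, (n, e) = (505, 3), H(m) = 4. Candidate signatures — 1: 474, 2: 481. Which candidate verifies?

Candidate 1: 474^2 = 224676 ≡ 456; 3 = 2 + 1, so 474^3 ≡ 456·474 ≡ 4 (mod 505)
  → matches H(m) = 4
Candidate 2: 481^2 = 231361 ≡ 71; 3 = 2 + 1, so 481^3 ≡ 71·481 ≡ 316 (mod 505)

1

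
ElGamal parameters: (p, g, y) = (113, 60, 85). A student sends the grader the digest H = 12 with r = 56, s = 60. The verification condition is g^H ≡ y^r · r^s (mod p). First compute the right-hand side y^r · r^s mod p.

106

Squares mod 113: 85^1≡85, 85^2≡106, 85^4≡49, 85^8≡28, 85^16≡106, 85^32≡49
56 = 32 + 16 + 8, so 85^56 ≡ 49·106·28 ≡ 1 (mod 113)
Squares mod 113: 56^1≡56, 56^2≡85, 56^4≡106, 56^8≡49, 56^16≡28, 56^32≡106
60 = 32 + 16 + 8 + 4, so 56^60 ≡ 106·28·49·106 ≡ 106 (mod 113)
y^r · r^s ≡ 1·106 = 106 ≡ 106 (mod 113)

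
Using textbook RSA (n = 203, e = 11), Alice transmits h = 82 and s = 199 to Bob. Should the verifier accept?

s^2 ≡ 199^2 = 39601 ≡ 16
s^4 ≡ 16^2 = 256 ≡ 53
s^8 ≡ 53^2 = 2809 ≡ 170
11 = 8 + 2 + 1, so s^11 ≡ 170·16·199 ≡ 82 (mod 203)
Since 82 equals the digest 82, verification succeeds.

accept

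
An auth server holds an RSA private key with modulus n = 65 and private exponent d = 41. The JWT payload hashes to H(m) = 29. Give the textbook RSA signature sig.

(H(m))^2 ≡ 29^2 = 841 ≡ 61
(H(m))^4 ≡ 61^2 = 3721 ≡ 16
(H(m))^8 ≡ 16^2 = 256 ≡ 61
(H(m))^16 ≡ 61^2 = 3721 ≡ 16
(H(m))^32 ≡ 16^2 = 256 ≡ 61
41 = 32 + 8 + 1, so (H(m))^41 ≡ 61·61·29 ≡ 9 (mod 65)

9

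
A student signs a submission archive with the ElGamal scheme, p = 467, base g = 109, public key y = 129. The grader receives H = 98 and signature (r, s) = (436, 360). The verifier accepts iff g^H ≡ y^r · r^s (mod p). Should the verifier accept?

Left side g^H mod p:
Squares mod 467: 109^1≡109, 109^2≡206, 109^4≡406, 109^8≡452, 109^16≡225, 109^32≡189, 109^64≡229
98 = 64 + 32 + 2, so 109^98 ≡ 229·189·206 ≡ 389 (mod 467)
Right side y^r · r^s mod p:
Squares mod 467: 129^1≡129, 129^2≡296, 129^4≡287, 129^8≡177, 129^16≡40, 129^32≡199, 129^64≡373, 129^128≡430, 129^256≡435
436 = 256 + 128 + 32 + 16 + 4, so 129^436 ≡ 435·430·199·40·287 ≡ 208 (mod 467)
Squares mod 467: 436^1≡436, 436^2≡27, 436^4≡262, 436^8≡462, 436^16≡25, 436^32≡158, 436^64≡213, 436^128≡70, 436^256≡230
360 = 256 + 64 + 32 + 8, so 436^360 ≡ 230·213·158·462 ≡ 58 (mod 467)
208·58 = 12064 ≡ 389 (mod 467)
389 ≡ 389 (mod 467), so the signature is genuine.

accept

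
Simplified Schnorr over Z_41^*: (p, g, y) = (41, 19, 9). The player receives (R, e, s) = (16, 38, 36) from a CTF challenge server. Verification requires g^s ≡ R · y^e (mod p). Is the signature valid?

g^s mod p:
19^2 = 361 ≡ 33
19^4 ≡ 33^2 = 1089 ≡ 23
19^8 ≡ 23^2 = 529 ≡ 37
19^16 ≡ 37^2 = 1369 ≡ 16
19^32 ≡ 16^2 = 256 ≡ 10
36 = 32 + 4, so 19^36 ≡ 10·23 ≡ 25 (mod 41)
R · y^e mod p:
9^2 = 81 ≡ 40
9^4 ≡ 40^2 = 1600 ≡ 1
9^8 ≡ 1^2 = 1
9^16 ≡ 1^2 = 1
9^32 ≡ 1^2 = 1
38 = 32 + 4 + 2, so 9^38 ≡ 1·1·40 ≡ 40 (mod 41)
16·40 = 640 ≡ 25 (mod 41)
25 ≡ 25 (mod 41); signature holds.

valid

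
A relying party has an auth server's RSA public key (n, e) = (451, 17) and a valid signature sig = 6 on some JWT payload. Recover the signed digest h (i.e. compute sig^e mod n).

sig^17 mod 451 = 272

272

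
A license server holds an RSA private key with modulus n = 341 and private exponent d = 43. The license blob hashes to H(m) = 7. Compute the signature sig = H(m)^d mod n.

(H(m))^43 mod 341 = 112

112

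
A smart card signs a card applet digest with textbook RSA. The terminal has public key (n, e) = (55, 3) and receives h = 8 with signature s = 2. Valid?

s^2 ≡ 2^2 = 4
3 = 2 + 1, so s^3 ≡ 4·2 ≡ 8 (mod 55)
8 = h, so the signature checks out.

yes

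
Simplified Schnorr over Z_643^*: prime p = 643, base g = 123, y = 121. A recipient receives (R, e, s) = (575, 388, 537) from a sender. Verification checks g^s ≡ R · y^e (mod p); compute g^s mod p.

123^537 mod 643 = 381

381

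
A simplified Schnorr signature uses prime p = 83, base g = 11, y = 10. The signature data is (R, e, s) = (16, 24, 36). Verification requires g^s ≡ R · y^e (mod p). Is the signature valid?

invalid

g^s mod p:
11^36 mod 83 = 75
R · y^e mod p:
10^24 mod 83 = 49
16·49 = 784 ≡ 37 (mod 83)
75 ≠ 37; the check fails.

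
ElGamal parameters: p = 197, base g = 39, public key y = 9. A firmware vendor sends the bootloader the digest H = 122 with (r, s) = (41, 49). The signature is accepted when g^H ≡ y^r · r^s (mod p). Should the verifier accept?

Left side g^H mod p:
39^2 = 1521 ≡ 142
39^4 ≡ 142^2 = 20164 ≡ 70
39^8 ≡ 70^2 = 4900 ≡ 172
39^16 ≡ 172^2 = 29584 ≡ 34
39^32 ≡ 34^2 = 1156 ≡ 171
39^64 ≡ 171^2 = 29241 ≡ 85
122 = 64 + 32 + 16 + 8 + 2, so 39^122 ≡ 85·171·34·172·142 ≡ 135 (mod 197)
Right side y^r · r^s mod p:
9^2 = 81
9^4 ≡ 81^2 = 6561 ≡ 60
9^8 ≡ 60^2 = 3600 ≡ 54
9^16 ≡ 54^2 = 2916 ≡ 158
9^32 ≡ 158^2 = 24964 ≡ 142
41 = 32 + 8 + 1, so 9^41 ≡ 142·54·9 ≡ 62 (mod 197)
41^2 = 1681 ≡ 105
41^4 ≡ 105^2 = 11025 ≡ 190
41^8 ≡ 190^2 = 36100 ≡ 49
41^16 ≡ 49^2 = 2401 ≡ 37
41^32 ≡ 37^2 = 1369 ≡ 187
49 = 32 + 16 + 1, so 41^49 ≡ 187·37·41 ≡ 196 (mod 197)
62·196 = 12152 ≡ 135 (mod 197)
135 ≡ 135 (mod 197), so the signature is genuine.

accept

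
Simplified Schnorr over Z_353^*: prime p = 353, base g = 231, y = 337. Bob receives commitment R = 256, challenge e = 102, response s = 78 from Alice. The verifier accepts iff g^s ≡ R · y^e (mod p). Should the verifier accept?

g^s mod p:
231^2 = 53361 ≡ 58
231^4 ≡ 58^2 = 3364 ≡ 187
231^8 ≡ 187^2 = 34969 ≡ 22
231^16 ≡ 22^2 = 484 ≡ 131
231^32 ≡ 131^2 = 17161 ≡ 217
231^64 ≡ 217^2 = 47089 ≡ 140
78 = 64 + 8 + 4 + 2, so 231^78 ≡ 140·22·187·58 ≡ 231 (mod 353)
R · y^e mod p:
337^2 = 113569 ≡ 256
337^4 ≡ 256^2 = 65536 ≡ 231
337^8 ≡ 231^2 = 53361 ≡ 58
337^16 ≡ 58^2 = 3364 ≡ 187
337^32 ≡ 187^2 = 34969 ≡ 22
337^64 ≡ 22^2 = 484 ≡ 131
102 = 64 + 32 + 4 + 2, so 337^102 ≡ 131·22·231·256 ≡ 140 (mod 353)
256·140 = 35840 ≡ 187 (mod 353)
231 ≠ 187; the check fails.

reject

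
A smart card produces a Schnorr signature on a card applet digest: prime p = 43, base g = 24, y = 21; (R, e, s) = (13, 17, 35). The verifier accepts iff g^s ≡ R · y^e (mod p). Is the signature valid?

g^s mod p:
24^35 mod 43 = 36
R · y^e mod p:
21^17 mod 43 = 16
13·16 = 208 ≡ 36 (mod 43)
36 ≡ 36 (mod 43); signature holds.

valid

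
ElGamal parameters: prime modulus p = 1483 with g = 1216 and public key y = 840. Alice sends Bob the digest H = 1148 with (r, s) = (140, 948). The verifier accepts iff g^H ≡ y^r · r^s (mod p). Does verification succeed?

Left side g^H mod p:
Squares mod 1483: 1216^1≡1216, 1216^2≡105, 1216^4≡644, 1216^8≡979, 1216^16≡423, 1216^32≡969, 1216^64≡222, 1216^128≡345, 1216^256≡385, 1216^512≡1408, 1216^1024≡1176
1148 = 1024 + 64 + 32 + 16 + 8 + 4, so 1216^1148 ≡ 1176·222·969·423·979·644 ≡ 630 (mod 1483)
Right side y^r · r^s mod p:
Squares mod 1483: 840^1≡840, 840^2≡1175, 840^4≡1435, 840^8≡821, 840^16≡759, 840^32≡677, 840^64≡82, 840^128≡792
140 = 128 + 8 + 4, so 840^140 ≡ 792·821·1435 ≡ 82 (mod 1483)
Squares mod 1483: 140^1≡140, 140^2≡321, 140^4≡714, 140^8≡1127, 140^16≡681, 140^32≡1065, 140^64≡1213, 140^128≡233, 140^256≡901, 140^512≡600
948 = 512 + 256 + 128 + 32 + 16 + 4, so 140^948 ≡ 600·901·233·1065·681·714 ≡ 832 (mod 1483)
82·832 = 68224 ≡ 6 (mod 1483)
630 ≠ 6, so verification fails.

fails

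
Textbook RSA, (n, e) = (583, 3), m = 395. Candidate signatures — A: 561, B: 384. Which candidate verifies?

B

Candidate A: 561^2 = 314721 ≡ 484; 3 = 2 + 1, so 561^3 ≡ 484·561 ≡ 429 (mod 583)
Candidate B: 384^2 = 147456 ≡ 540; 3 = 2 + 1, so 384^3 ≡ 540·384 ≡ 395 (mod 583)
  → matches m = 395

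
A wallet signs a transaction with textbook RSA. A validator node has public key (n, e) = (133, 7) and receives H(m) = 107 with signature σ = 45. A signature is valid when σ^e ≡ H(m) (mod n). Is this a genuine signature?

σ^2 ≡ 45^2 = 2025 ≡ 30
σ^4 ≡ 30^2 = 900 ≡ 102
7 = 4 + 2 + 1, so σ^7 ≡ 102·30·45 ≡ 45 (mod 133)
σ^7 mod 133 = 45, but H(m) = 107.

forged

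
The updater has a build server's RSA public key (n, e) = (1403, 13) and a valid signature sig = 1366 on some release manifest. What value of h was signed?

633

sig^2 ≡ 1366^2 = 1865956 ≡ 1369
sig^4 ≡ 1369^2 = 1874161 ≡ 1156
sig^8 ≡ 1156^2 = 1336336 ≡ 680
13 = 8 + 4 + 1, so sig^13 ≡ 680·1156·1366 ≡ 633 (mod 1403)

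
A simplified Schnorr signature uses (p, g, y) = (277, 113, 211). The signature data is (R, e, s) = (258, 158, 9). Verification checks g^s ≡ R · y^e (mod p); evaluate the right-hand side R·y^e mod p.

211^2 = 44521 ≡ 201
211^4 ≡ 201^2 = 40401 ≡ 236
211^8 ≡ 236^2 = 55696 ≡ 19
211^16 ≡ 19^2 = 361 ≡ 84
211^32 ≡ 84^2 = 7056 ≡ 131
211^64 ≡ 131^2 = 17161 ≡ 264
211^128 ≡ 264^2 = 69696 ≡ 169
158 = 128 + 16 + 8 + 4 + 2, so 211^158 ≡ 169·84·19·236·201 ≡ 157 (mod 277)
R · y^e ≡ 258·157 = 40506 ≡ 64 (mod 277)

64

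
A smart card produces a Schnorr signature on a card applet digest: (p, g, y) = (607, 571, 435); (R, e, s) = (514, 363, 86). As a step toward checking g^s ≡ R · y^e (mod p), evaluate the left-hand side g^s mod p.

308

571^2 = 326041 ≡ 82
571^4 ≡ 82^2 = 6724 ≡ 47
571^8 ≡ 47^2 = 2209 ≡ 388
571^16 ≡ 388^2 = 150544 ≡ 8
571^32 ≡ 8^2 = 64
571^64 ≡ 64^2 = 4096 ≡ 454
86 = 64 + 16 + 4 + 2, so 571^86 ≡ 454·8·47·82 ≡ 308 (mod 607)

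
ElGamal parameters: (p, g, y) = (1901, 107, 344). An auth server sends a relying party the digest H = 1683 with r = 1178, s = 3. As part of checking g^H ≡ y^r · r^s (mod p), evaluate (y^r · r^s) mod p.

153

Squares mod 1901: 344^1≡344, 344^2≡474, 344^4≡358, 344^8≡797, 344^16≡275, 344^32≡1486, 344^64≡1135, 344^128≡1248, 344^256≡585, 344^512≡45, 344^1024≡124
1178 = 1024 + 128 + 16 + 8 + 2, so 344^1178 ≡ 124·1248·275·797·474 ≡ 184 (mod 1901)
Squares mod 1901: 1178^1≡1178, 1178^2≡1855
3 = 2 + 1, so 1178^3 ≡ 1855·1178 ≡ 941 (mod 1901)
y^r · r^s ≡ 184·941 = 173144 ≡ 153 (mod 1901)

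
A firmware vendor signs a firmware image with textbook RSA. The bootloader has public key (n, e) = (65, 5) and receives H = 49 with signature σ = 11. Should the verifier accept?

Squares mod 65: σ^1≡11, σ^2≡56, σ^4≡16
5 = 4 + 1, so σ^5 ≡ 16·11 ≡ 46 (mod 65)
σ^5 mod 65 = 46, but H = 49.

reject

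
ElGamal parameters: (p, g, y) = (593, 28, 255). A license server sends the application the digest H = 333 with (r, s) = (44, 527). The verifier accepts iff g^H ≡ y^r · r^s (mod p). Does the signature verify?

verifies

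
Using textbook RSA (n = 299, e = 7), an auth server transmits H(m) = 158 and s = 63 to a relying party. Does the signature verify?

s^7 mod 299 = 158
158 = H(m), so the signature checks out.

verifies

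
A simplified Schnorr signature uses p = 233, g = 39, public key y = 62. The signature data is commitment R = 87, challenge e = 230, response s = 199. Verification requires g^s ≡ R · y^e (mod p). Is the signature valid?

g^s mod p:
39^2 = 1521 ≡ 123
39^4 ≡ 123^2 = 15129 ≡ 217
39^8 ≡ 217^2 = 47089 ≡ 23
39^16 ≡ 23^2 = 529 ≡ 63
39^32 ≡ 63^2 = 3969 ≡ 8
39^64 ≡ 8^2 = 64
39^128 ≡ 64^2 = 4096 ≡ 135
199 = 128 + 64 + 4 + 2 + 1, so 39^199 ≡ 135·64·217·123·39 ≡ 59 (mod 233)
R · y^e mod p:
62^2 = 3844 ≡ 116
62^4 ≡ 116^2 = 13456 ≡ 175
62^8 ≡ 175^2 = 30625 ≡ 102
62^16 ≡ 102^2 = 10404 ≡ 152
62^32 ≡ 152^2 = 23104 ≡ 37
62^64 ≡ 37^2 = 1369 ≡ 204
62^128 ≡ 204^2 = 41616 ≡ 142
230 = 128 + 64 + 32 + 4 + 2, so 62^230 ≡ 142·204·37·175·116 ≡ 231 (mod 233)
87·231 = 20097 ≡ 59 (mod 233)
59 ≡ 59 (mod 233); signature holds.

valid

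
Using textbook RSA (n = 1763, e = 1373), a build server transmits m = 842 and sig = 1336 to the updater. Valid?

Squares mod 1763: sig^1≡1336, sig^2≡740, sig^4≡1070, sig^8≡713, sig^16≡625, sig^32≡1002, sig^64≡857, sig^128≡1041, sig^256≡1199, sig^512≡756, sig^1024≡324
1373 = 1024 + 256 + 64 + 16 + 8 + 4 + 1, so sig^1373 ≡ 324·1199·857·625·713·1070·1336 ≡ 921 (mod 1763)
921 ≠ 842, so verification fails.

no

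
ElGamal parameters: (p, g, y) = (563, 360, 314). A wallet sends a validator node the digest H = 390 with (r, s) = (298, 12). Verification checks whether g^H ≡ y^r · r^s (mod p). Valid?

no

Left side g^H mod p:
360^2 = 129600 ≡ 110
360^4 ≡ 110^2 = 12100 ≡ 277
360^8 ≡ 277^2 = 76729 ≡ 161
360^16 ≡ 161^2 = 25921 ≡ 23
360^32 ≡ 23^2 = 529
360^64 ≡ 529^2 = 279841 ≡ 30
360^128 ≡ 30^2 = 900 ≡ 337
360^256 ≡ 337^2 = 113569 ≡ 406
390 = 256 + 128 + 4 + 2, so 360^390 ≡ 406·337·277·110 ≡ 321 (mod 563)
Right side y^r · r^s mod p:
314^2 = 98596 ≡ 71
314^4 ≡ 71^2 = 5041 ≡ 537
314^8 ≡ 537^2 = 288369 ≡ 113
314^16 ≡ 113^2 = 12769 ≡ 383
314^32 ≡ 383^2 = 146689 ≡ 309
314^64 ≡ 309^2 = 95481 ≡ 334
314^128 ≡ 334^2 = 111556 ≡ 82
314^256 ≡ 82^2 = 6724 ≡ 531
298 = 256 + 32 + 8 + 2, so 314^298 ≡ 531·309·113·71 ≡ 343 (mod 563)
298^2 = 88804 ≡ 413
298^4 ≡ 413^2 = 170569 ≡ 543
298^8 ≡ 543^2 = 294849 ≡ 400
12 = 8 + 4, so 298^12 ≡ 400·543 ≡ 445 (mod 563)
343·445 = 152635 ≡ 62 (mod 563)
321 ≠ 62, so verification fails.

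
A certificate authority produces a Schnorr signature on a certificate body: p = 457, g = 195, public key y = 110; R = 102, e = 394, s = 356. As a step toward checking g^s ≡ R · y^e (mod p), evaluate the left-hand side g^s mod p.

451

195^356 mod 457 = 451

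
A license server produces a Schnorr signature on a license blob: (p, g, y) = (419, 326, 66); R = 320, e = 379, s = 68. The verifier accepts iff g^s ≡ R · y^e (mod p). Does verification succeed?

passes

g^s mod p:
326^2 = 106276 ≡ 269
326^4 ≡ 269^2 = 72361 ≡ 293
326^8 ≡ 293^2 = 85849 ≡ 373
326^16 ≡ 373^2 = 139129 ≡ 21
326^32 ≡ 21^2 = 441 ≡ 22
326^64 ≡ 22^2 = 484 ≡ 65
68 = 64 + 4, so 326^68 ≡ 65·293 ≡ 190 (mod 419)
R · y^e mod p:
66^2 = 4356 ≡ 166
66^4 ≡ 166^2 = 27556 ≡ 321
66^8 ≡ 321^2 = 103041 ≡ 386
66^16 ≡ 386^2 = 148996 ≡ 251
66^32 ≡ 251^2 = 63001 ≡ 151
66^64 ≡ 151^2 = 22801 ≡ 175
66^128 ≡ 175^2 = 30625 ≡ 38
66^256 ≡ 38^2 = 1444 ≡ 187
379 = 256 + 64 + 32 + 16 + 8 + 2 + 1, so 66^379 ≡ 187·175·151·251·386·166·66 ≡ 197 (mod 419)
320·197 = 63040 ≡ 190 (mod 419)
190 ≡ 190 (mod 419); signature holds.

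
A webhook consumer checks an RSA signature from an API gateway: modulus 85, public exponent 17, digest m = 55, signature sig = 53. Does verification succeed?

fails

sig^2 ≡ 53^2 = 2809 ≡ 4
sig^4 ≡ 4^2 = 16
sig^8 ≡ 16^2 = 256 ≡ 1
sig^16 ≡ 1^2 = 1
17 = 16 + 1, so sig^17 ≡ 1·53 ≡ 53 (mod 85)
53 ≠ 55, so verification fails.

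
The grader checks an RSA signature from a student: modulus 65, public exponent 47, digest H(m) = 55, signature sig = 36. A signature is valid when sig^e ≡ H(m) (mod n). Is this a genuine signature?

sig^2 ≡ 36^2 = 1296 ≡ 61
sig^4 ≡ 61^2 = 3721 ≡ 16
sig^8 ≡ 16^2 = 256 ≡ 61
sig^16 ≡ 61^2 = 3721 ≡ 16
sig^32 ≡ 16^2 = 256 ≡ 61
47 = 32 + 8 + 4 + 2 + 1, so sig^47 ≡ 61·61·16·61·36 ≡ 56 (mod 65)
sig^47 mod 65 = 56, but H(m) = 55.

forged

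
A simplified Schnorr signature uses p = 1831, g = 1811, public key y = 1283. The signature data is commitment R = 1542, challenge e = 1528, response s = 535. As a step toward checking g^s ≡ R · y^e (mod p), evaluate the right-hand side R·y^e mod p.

1283^2 = 1646089 ≡ 20
1283^4 ≡ 20^2 = 400
1283^8 ≡ 400^2 = 160000 ≡ 703
1283^16 ≡ 703^2 = 494209 ≡ 1670
1283^32 ≡ 1670^2 = 2788900 ≡ 287
1283^64 ≡ 287^2 = 82369 ≡ 1805
1283^128 ≡ 1805^2 = 3258025 ≡ 676
1283^256 ≡ 676^2 = 456976 ≡ 1057
1283^512 ≡ 1057^2 = 1117249 ≡ 339
1283^1024 ≡ 339^2 = 114921 ≡ 1399
1528 = 1024 + 256 + 128 + 64 + 32 + 16 + 8, so 1283^1528 ≡ 1399·1057·676·1805·287·1670·703 ≡ 1805 (mod 1831)
R · y^e ≡ 1542·1805 = 2783310 ≡ 190 (mod 1831)

190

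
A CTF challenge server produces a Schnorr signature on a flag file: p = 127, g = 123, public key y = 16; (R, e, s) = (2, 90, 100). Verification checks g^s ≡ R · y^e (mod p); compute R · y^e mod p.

16^90 mod 127 = 8
R · y^e ≡ 2·8 = 16 ≡ 16 (mod 127)

16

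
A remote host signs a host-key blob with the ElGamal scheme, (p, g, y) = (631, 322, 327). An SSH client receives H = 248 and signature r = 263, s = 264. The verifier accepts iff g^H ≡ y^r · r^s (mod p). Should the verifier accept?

Left side g^H mod p:
322^2 = 103684 ≡ 200
322^4 ≡ 200^2 = 40000 ≡ 247
322^8 ≡ 247^2 = 61009 ≡ 433
322^16 ≡ 433^2 = 187489 ≡ 82
322^32 ≡ 82^2 = 6724 ≡ 414
322^64 ≡ 414^2 = 171396 ≡ 395
322^128 ≡ 395^2 = 156025 ≡ 168
248 = 128 + 64 + 32 + 16 + 8, so 322^248 ≡ 168·395·414·82·433 ≡ 259 (mod 631)
Right side y^r · r^s mod p:
327^2 = 106929 ≡ 290
327^4 ≡ 290^2 = 84100 ≡ 177
327^8 ≡ 177^2 = 31329 ≡ 410
327^16 ≡ 410^2 = 168100 ≡ 254
327^32 ≡ 254^2 = 64516 ≡ 154
327^64 ≡ 154^2 = 23716 ≡ 369
327^128 ≡ 369^2 = 136161 ≡ 496
327^256 ≡ 496^2 = 246016 ≡ 557
263 = 256 + 4 + 2 + 1, so 327^263 ≡ 557·177·290·327 ≡ 407 (mod 631)
263^2 = 69169 ≡ 390
263^4 ≡ 390^2 = 152100 ≡ 29
263^8 ≡ 29^2 = 841 ≡ 210
263^16 ≡ 210^2 = 44100 ≡ 561
263^32 ≡ 561^2 = 314721 ≡ 483
263^64 ≡ 483^2 = 233289 ≡ 450
263^128 ≡ 450^2 = 202500 ≡ 580
263^256 ≡ 580^2 = 336400 ≡ 77
264 = 256 + 8, so 263^264 ≡ 77·210 ≡ 395 (mod 631)
407·395 = 160765 ≡ 491 (mod 631)
259 ≠ 491, so verification fails.

reject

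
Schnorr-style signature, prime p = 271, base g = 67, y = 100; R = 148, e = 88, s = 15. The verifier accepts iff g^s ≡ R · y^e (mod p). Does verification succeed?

g^s mod p:
67^15 mod 271 = 125
R · y^e mod p:
100^88 mod 271 = 10
148·10 = 1480 ≡ 125 (mod 271)
125 ≡ 125 (mod 271); signature holds.

passes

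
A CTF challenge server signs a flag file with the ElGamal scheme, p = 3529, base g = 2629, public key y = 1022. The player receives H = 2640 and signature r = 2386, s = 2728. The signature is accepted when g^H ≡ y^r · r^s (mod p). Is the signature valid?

Left side g^H mod p:
Squares mod 3529: 2629^1≡2629, 2629^2≡1859, 2629^4≡990, 2629^8≡2567, 2629^16≡846, 2629^32≡2858, 2629^64≡2058, 2629^128≡564, 2629^256≡486, 2629^512≡3282, 2629^1024≡1016, 2629^2048≡1788
2640 = 2048 + 512 + 64 + 16, so 2629^2640 ≡ 1788·3282·2058·846 ≡ 3384 (mod 3529)
Right side y^r · r^s mod p:
Squares mod 3529: 1022^1≡1022, 1022^2≡3429, 1022^4≡2942, 1022^8≡2256, 1022^16≡718, 1022^32≡290, 1022^64≡2933, 1022^128≡2316, 1022^256≡3305, 1022^512≡770, 1022^1024≡28, 1022^2048≡784
2386 = 2048 + 256 + 64 + 16 + 2, so 1022^2386 ≡ 784·3305·2933·718·3429 ≡ 1778 (mod 3529)
Squares mod 3529: 2386^1≡2386, 2386^2≡719, 2386^4≡1727, 2386^8≡524, 2386^16≡2843, 2386^32≡1239, 2386^64≡6, 2386^128≡36, 2386^256≡1296, 2386^512≡3341, 2386^1024≡54, 2386^2048≡2916
2728 = 2048 + 512 + 128 + 32 + 8, so 2386^2728 ≡ 2916·3341·36·1239·524 ≡ 1427 (mod 3529)
1778·1427 = 2537206 ≡ 3384 (mod 3529)
3384 ≡ 3384 (mod 3529), so the signature is genuine.

valid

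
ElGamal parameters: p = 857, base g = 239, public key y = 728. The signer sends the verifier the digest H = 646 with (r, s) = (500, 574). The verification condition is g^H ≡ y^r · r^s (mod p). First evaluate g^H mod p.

222

239^2 = 57121 ≡ 559
239^4 ≡ 559^2 = 312481 ≡ 533
239^8 ≡ 533^2 = 284089 ≡ 422
239^16 ≡ 422^2 = 178084 ≡ 685
239^32 ≡ 685^2 = 469225 ≡ 446
239^64 ≡ 446^2 = 198916 ≡ 92
239^128 ≡ 92^2 = 8464 ≡ 751
239^256 ≡ 751^2 = 564001 ≡ 95
239^512 ≡ 95^2 = 9025 ≡ 455
646 = 512 + 128 + 4 + 2, so 239^646 ≡ 455·751·533·559 ≡ 222 (mod 857)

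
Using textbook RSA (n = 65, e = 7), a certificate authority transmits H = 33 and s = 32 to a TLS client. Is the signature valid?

valid

s^2 ≡ 32^2 = 1024 ≡ 49
s^4 ≡ 49^2 = 2401 ≡ 61
7 = 4 + 2 + 1, so s^7 ≡ 61·49·32 ≡ 33 (mod 65)
33 = H, so the signature checks out.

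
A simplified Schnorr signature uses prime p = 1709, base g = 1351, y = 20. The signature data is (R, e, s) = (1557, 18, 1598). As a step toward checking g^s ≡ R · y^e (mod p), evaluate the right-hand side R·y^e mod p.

1180

20^2 = 400
20^4 ≡ 400^2 = 160000 ≡ 1063
20^8 ≡ 1063^2 = 1129969 ≡ 320
20^16 ≡ 320^2 = 102400 ≡ 1569
18 = 16 + 2, so 20^18 ≡ 1569·400 ≡ 397 (mod 1709)
R · y^e ≡ 1557·397 = 618129 ≡ 1180 (mod 1709)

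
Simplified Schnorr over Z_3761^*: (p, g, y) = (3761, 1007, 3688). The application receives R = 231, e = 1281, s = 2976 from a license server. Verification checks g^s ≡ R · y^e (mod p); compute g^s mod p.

Squares mod 3761: 1007^1≡1007, 1007^2≡2340, 1007^4≡3345, 1007^8≡50, 1007^16≡2500, 1007^32≡2979, 1007^64≡2242, 1007^128≡1868, 1007^256≡2977, 1007^512≡1613, 1007^1024≡2918, 1007^2048≡3581
2976 = 2048 + 512 + 256 + 128 + 32, so 1007^2976 ≡ 3581·1613·2977·1868·2979 ≡ 2347 (mod 3761)

2347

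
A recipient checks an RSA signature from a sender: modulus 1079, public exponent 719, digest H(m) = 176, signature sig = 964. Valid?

yes

Squares mod 1079: sig^1≡964, sig^2≡277, sig^4≡120, sig^8≡373, sig^16≡1017, sig^32≡607, sig^64≡510, sig^128≡61, sig^256≡484, sig^512≡113
719 = 512 + 128 + 64 + 8 + 4 + 2 + 1, so sig^719 ≡ 113·61·510·373·120·277·964 ≡ 176 (mod 1079)
sig^719 mod 1079 = 176 matches H(m).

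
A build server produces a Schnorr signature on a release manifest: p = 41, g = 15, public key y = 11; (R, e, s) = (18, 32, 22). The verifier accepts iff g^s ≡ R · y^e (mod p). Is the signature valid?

g^s mod p:
15^2 = 225 ≡ 20
15^4 ≡ 20^2 = 400 ≡ 31
15^8 ≡ 31^2 = 961 ≡ 18
15^16 ≡ 18^2 = 324 ≡ 37
22 = 16 + 4 + 2, so 15^22 ≡ 37·31·20 ≡ 21 (mod 41)
R · y^e mod p:
11^2 = 121 ≡ 39
11^4 ≡ 39^2 = 1521 ≡ 4
11^8 ≡ 4^2 = 16
11^16 ≡ 16^2 = 256 ≡ 10
11^32 ≡ 10^2 = 100 ≡ 18
18·18 = 324 ≡ 37 (mod 41)
21 ≠ 37; the check fails.

invalid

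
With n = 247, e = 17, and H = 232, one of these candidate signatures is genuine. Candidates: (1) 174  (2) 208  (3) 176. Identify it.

3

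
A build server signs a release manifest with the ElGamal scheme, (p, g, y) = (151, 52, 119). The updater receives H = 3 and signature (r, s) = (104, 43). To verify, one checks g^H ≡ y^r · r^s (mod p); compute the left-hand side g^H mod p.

52^2 = 2704 ≡ 137
3 = 2 + 1, so 52^3 ≡ 137·52 ≡ 27 (mod 151)

27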